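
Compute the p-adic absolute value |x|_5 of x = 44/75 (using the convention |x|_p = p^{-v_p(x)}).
|44/75|_5 = 25

Step 1 — compute v_5(x) by factoring powers of 5 out of the numerator and denominator: v_5(44/75) = -2. Step 2 — apply |x|_p = p^{-v_p(x)} = 5^{2} = 25.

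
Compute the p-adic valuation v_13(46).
v_13(46) = 0

v_13(n) is the largest exponent k such that 13^k divides n. Factor out: 46 = 13^0 · 46. (Sign doesn't affect v_p.) So v_13(46) = 0.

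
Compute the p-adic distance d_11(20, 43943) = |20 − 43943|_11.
d_11(20, 43943) = 1/14641

Step 1 — x − y = 20 − 43943 = -43923. Step 2 — v_11(-43923) = 4 (factor: -43923 = −(11^4 · 3); the sign does not affect v_p). Step 3 — |x − y|_11 = 11^{-4} = 1/14641.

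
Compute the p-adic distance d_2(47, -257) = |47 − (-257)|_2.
d_2(47, -257) = 1/16

Step 1 — x − y = 47 − (-257) = 304. Step 2 — v_2(304) = 4 (factor: 304 = (2^4 · 19); the sign does not affect v_p). Step 3 — |x − y|_2 = 2^{-4} = 1/16.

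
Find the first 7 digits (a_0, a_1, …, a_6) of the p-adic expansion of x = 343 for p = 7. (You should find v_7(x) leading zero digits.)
(a_0, …, a_6) = (0, 0, 0, 1, 0, 0, 0)

v_7(343) = 3, so a_0 = ... = a_2 = 0. Factor out: x = 7^3 · u with u = 1 a unit in ℤ_7. Expand u iteratively via a_{v+i} = u_i mod 7, u_{i+1} = (u_i − a_{v+i})/7:
  u_0 = 1;  a_3 = 1;  u_1 = (u_0 − 1)/7 = 0
  u_1 = 0;  a_4 = 0;  u_2 = (u_1 − 0)/7 = 0
  u_2 = 0;  a_5 = 0;  u_3 = (u_2 − 0)/7 = 0
  u_3 = 0;  a_6 = 0;  u_4 = (u_3 − 0)/7 = 0
Digits: (0, 0, 0, 1, 0, 0, 0).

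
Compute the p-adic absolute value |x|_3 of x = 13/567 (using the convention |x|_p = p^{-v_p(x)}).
|13/567|_3 = 81

Step 1 — compute v_3(x) by factoring powers of 3 out of the numerator and denominator: v_3(13/567) = -4. Step 2 — apply |x|_p = p^{-v_p(x)} = 3^{4} = 81.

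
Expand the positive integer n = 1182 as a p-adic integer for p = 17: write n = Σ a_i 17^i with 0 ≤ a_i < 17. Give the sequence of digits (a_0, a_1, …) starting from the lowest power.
(a_0, a_1, …) = (9, 1, 4)

Repeated division by 17 gives the digits low-to-high: 1182 = 9 + 1·17^1 + 4·17^2. Digit sequence: (9, 1, 4).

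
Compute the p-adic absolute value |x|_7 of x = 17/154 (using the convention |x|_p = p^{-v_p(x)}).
|17/154|_7 = 7

Step 1 — compute v_7(x) by factoring powers of 7 out of the numerator and denominator: v_7(17/154) = -1. Step 2 — apply |x|_p = p^{-v_p(x)} = 7^{1} = 7.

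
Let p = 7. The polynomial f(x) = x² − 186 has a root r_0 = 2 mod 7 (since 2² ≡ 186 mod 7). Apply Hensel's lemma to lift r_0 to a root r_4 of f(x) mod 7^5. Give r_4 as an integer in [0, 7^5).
r_4 = 11342 (mod 16807)

Hensel's recurrence: r_{i+1} = r_i − f(r_i)·(f′(r_i))^{-1} mod 7^{i+2}, with f′(x) = 2x. Iterate:
  r_0 = 2 (mod 7)
  r_1 = 23 (mod 49)
  r_2 = 23 (mod 343)
  r_3 = 1738 (mod 2401)
  r_4 = 11342 (mod 16807)
Final: r_4 = 11342, and one checks f(r_4) ≡ 0 mod 7^5.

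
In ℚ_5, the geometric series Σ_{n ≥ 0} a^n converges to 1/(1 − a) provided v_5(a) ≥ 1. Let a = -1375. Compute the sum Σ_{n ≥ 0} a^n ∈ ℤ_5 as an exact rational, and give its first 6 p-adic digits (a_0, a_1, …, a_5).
Σ a^n = 1/(1 − a) = 1/1376;  first 6 digits = (1, 0, 0, 4, 2, 4)

v_5(a) = 3 ≥ 1, so the series converges in ℤ_5 to 1/(1 − a) = 1/(1 − (-1375)) = 1/1376. Expand this rational in ℤ_5: compute digits iteratively via d_i = x_i mod 5, x_{i+1} = (x_i − d_i)/5. The first 6 digits are (1, 0, 0, 4, 2, 4).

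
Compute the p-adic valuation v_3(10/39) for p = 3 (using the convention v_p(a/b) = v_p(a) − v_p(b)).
v_3(10/39) = -1

Factor powers of 3 from the numerator and denominator of the reduced fraction: 10 = 3^0 · 10 and 39 = 3^1 · 13. Apply v_p(a/b) = v_p(a) − v_p(b): v_3(10/39) = 0 − 1 = -1.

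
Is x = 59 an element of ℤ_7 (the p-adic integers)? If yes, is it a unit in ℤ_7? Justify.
x ∈ ℤ_7^× (unit); v_7(x) = 0

ℤ_7 = {x ∈ ℚ_7 : v_7(x) ≥ 0} and ℤ_7^× = {x ∈ ℤ_7 : v_7(x) = 0}. Here v_7(59) = v_7(num) − v_7(den) = 0; compare against these criteria.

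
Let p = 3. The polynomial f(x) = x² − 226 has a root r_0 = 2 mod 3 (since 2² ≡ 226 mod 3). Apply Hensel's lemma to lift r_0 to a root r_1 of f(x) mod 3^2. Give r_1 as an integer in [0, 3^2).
r_1 = 8 (mod 9)

Hensel's recurrence: r_{i+1} = r_i − f(r_i)·(f′(r_i))^{-1} mod 3^{i+2}, with f′(x) = 2x. Iterate:
  r_0 = 2 (mod 3)
  r_1 = 8 (mod 9)
Final: r_1 = 8, and one checks f(r_1) ≡ 0 mod 3^2.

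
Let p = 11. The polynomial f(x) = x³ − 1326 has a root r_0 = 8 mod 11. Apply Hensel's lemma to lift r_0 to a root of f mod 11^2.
r_1 = 74 (mod 121)

Hensel: r_{i+1} = r_i − f(r_i)/f′(r_i) mod 11^{i+2}, where f′(x) = 3x². Iterate:
  r_0 = 8 (mod 11)
  r_1 = 74 (mod 121)
Final: r = 74 with f(r) ≡ 0 mod 11^2.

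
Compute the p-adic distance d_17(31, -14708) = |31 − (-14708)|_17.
d_17(31, -14708) = 1/4913

Step 1 — x − y = 31 − (-14708) = 14739. Step 2 — v_17(14739) = 3 (factor: 14739 = (17^3 · 3); the sign does not affect v_p). Step 3 — |x − y|_17 = 17^{-3} = 1/4913.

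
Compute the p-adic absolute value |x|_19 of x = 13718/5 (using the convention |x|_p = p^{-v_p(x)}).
|13718/5|_19 = 1/6859

Step 1 — compute v_19(x) by factoring powers of 19 out of the numerator and denominator: v_19(13718/5) = 3. Step 2 — apply |x|_p = p^{-v_p(x)} = 19^{-3} = 1/6859.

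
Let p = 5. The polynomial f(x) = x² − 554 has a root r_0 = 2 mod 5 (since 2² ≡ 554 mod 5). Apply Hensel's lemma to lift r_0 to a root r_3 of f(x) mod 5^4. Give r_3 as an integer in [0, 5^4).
r_3 = 452 (mod 625)

Hensel's recurrence: r_{i+1} = r_i − f(r_i)·(f′(r_i))^{-1} mod 5^{i+2}, with f′(x) = 2x. Iterate:
  r_0 = 2 (mod 5)
  r_1 = 2 (mod 25)
  r_2 = 77 (mod 125)
  r_3 = 452 (mod 625)
Final: r_3 = 452, and one checks f(r_3) ≡ 0 mod 5^4.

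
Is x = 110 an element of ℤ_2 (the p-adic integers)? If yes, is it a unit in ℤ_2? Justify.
x ∈ ℤ_2 but not a unit; v_2(x) = 1 > 0

ℤ_2 = {x ∈ ℚ_2 : v_2(x) ≥ 0} and ℤ_2^× = {x ∈ ℤ_2 : v_2(x) = 0}. Here v_2(110) = v_2(num) − v_2(den) = 1; compare against these criteria.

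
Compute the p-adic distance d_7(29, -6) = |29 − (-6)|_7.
d_7(29, -6) = 1/7

Step 1 — x − y = 29 − (-6) = 35. Step 2 — v_7(35) = 1 (factor: 35 = (7^1 · 5); the sign does not affect v_p). Step 3 — |x − y|_7 = 7^{-1} = 1/7.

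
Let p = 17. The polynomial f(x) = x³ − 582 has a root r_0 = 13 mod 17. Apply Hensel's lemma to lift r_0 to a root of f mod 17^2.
r_1 = 166 (mod 289)

Hensel: r_{i+1} = r_i − f(r_i)/f′(r_i) mod 17^{i+2}, where f′(x) = 3x². Iterate:
  r_0 = 13 (mod 17)
  r_1 = 166 (mod 289)
Final: r = 166 with f(r) ≡ 0 mod 17^2.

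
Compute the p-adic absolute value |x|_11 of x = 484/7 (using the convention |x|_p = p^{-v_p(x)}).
|484/7|_11 = 1/121

Step 1 — compute v_11(x) by factoring powers of 11 out of the numerator and denominator: v_11(484/7) = 2. Step 2 — apply |x|_p = p^{-v_p(x)} = 11^{-2} = 1/121.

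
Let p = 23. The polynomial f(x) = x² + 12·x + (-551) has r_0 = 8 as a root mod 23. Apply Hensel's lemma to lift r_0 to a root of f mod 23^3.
r_2 = 7069 (mod 12167)

Hensel: r_{i+1} = r_i − f(r_i)·(f′(r_i))^{-1} mod 23^{i+2}, f′(x) = 2x + 12. Iterate:
  r_0 = 8 (mod 23)
  r_1 = 192 (mod 529)
  r_2 = 7069 (mod 12167)
Final: r = 7069 satisfies f(r) ≡ 0 mod 23^3.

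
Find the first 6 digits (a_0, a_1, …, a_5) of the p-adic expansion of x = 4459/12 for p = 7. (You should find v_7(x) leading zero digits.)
(a_0, …, a_5) = (0, 0, 0, 4, 6, 2)

v_7(4459/12) = 3, so a_0 = ... = a_2 = 0. Factor out: x = 7^3 · u with u = 13/12 a unit in ℤ_7. Expand u iteratively via a_{v+i} = u_i mod 7, u_{i+1} = (u_i − a_{v+i})/7:
  u_0 = 13/12;  a_3 = 4;  u_1 = (u_0 − 4)/7 = -5/12
  u_1 = -5/12;  a_4 = 6;  u_2 = (u_1 − 6)/7 = -11/12
  u_2 = -11/12;  a_5 = 2;  u_3 = (u_2 − 2)/7 = -5/12
Digits: (0, 0, 0, 4, 6, 2).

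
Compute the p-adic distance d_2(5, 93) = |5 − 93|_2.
d_2(5, 93) = 1/8

Step 1 — x − y = 5 − 93 = -88. Step 2 — v_2(-88) = 3 (factor: -88 = −(2^3 · 11); the sign does not affect v_p). Step 3 — |x − y|_2 = 2^{-3} = 1/8.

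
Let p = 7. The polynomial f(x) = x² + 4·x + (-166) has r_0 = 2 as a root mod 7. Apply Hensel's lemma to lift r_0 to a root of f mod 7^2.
r_1 = 9 (mod 49)

Hensel: r_{i+1} = r_i − f(r_i)·(f′(r_i))^{-1} mod 7^{i+2}, f′(x) = 2x + 4. Iterate:
  r_0 = 2 (mod 7)
  r_1 = 9 (mod 49)
Final: r = 9 satisfies f(r) ≡ 0 mod 7^2.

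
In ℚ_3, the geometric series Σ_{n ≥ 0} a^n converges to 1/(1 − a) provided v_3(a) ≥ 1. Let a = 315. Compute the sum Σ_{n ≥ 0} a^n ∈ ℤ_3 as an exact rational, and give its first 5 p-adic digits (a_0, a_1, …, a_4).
Σ a^n = 1/(1 − a) = -1/314;  first 5 digits = (1, 0, 2, 2, 1)

v_3(a) = 2 ≥ 1, so the series converges in ℤ_3 to 1/(1 − a) = 1/(1 − 315) = -1/314. Expand this rational in ℤ_3: compute digits iteratively via d_i = x_i mod 3, x_{i+1} = (x_i − d_i)/3. The first 5 digits are (1, 0, 2, 2, 1).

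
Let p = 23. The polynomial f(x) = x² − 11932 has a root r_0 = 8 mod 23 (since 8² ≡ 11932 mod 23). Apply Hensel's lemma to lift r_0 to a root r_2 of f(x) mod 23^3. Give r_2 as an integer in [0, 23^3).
r_2 = 7759 (mod 12167)

Hensel's recurrence: r_{i+1} = r_i − f(r_i)·(f′(r_i))^{-1} mod 23^{i+2}, with f′(x) = 2x. Iterate:
  r_0 = 8 (mod 23)
  r_1 = 353 (mod 529)
  r_2 = 7759 (mod 12167)
Final: r_2 = 7759, and one checks f(r_2) ≡ 0 mod 23^3.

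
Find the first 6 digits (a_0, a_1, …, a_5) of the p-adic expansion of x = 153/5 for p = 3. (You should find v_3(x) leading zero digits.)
(a_0, …, a_5) = (0, 0, 1, 2, 2, 1)

v_3(153/5) = 2, so a_0 = ... = a_1 = 0. Factor out: x = 3^2 · u with u = 17/5 a unit in ℤ_3. Expand u iteratively via a_{v+i} = u_i mod 3, u_{i+1} = (u_i − a_{v+i})/3:
  u_0 = 17/5;  a_2 = 1;  u_1 = (u_0 − 1)/3 = 4/5
  u_1 = 4/5;  a_3 = 2;  u_2 = (u_1 − 2)/3 = -2/5
  u_2 = -2/5;  a_4 = 2;  u_3 = (u_2 − 2)/3 = -4/5
  u_3 = -4/5;  a_5 = 1;  u_4 = (u_3 − 1)/3 = -3/5
Digits: (0, 0, 1, 2, 2, 1).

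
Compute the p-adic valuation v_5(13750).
v_5(13750) = 4

v_5(n) is the largest exponent k such that 5^k divides n. Factor out: 13750 = 5^4 · 22. (Sign doesn't affect v_p.) So v_5(13750) = 4.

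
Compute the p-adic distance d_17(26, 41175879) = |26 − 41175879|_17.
d_17(26, 41175879) = 1/1419857

Step 1 — x − y = 26 − 41175879 = -41175853. Step 2 — v_17(-41175853) = 5 (factor: -41175853 = −(17^5 · 29); the sign does not affect v_p). Step 3 — |x − y|_17 = 17^{-5} = 1/1419857.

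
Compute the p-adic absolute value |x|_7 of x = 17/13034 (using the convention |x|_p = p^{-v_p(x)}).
|17/13034|_7 = 343

Step 1 — compute v_7(x) by factoring powers of 7 out of the numerator and denominator: v_7(17/13034) = -3. Step 2 — apply |x|_p = p^{-v_p(x)} = 7^{3} = 343.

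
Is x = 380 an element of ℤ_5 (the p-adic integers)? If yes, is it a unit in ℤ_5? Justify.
x ∈ ℤ_5 but not a unit; v_5(x) = 1 > 0

ℤ_5 = {x ∈ ℚ_5 : v_5(x) ≥ 0} and ℤ_5^× = {x ∈ ℤ_5 : v_5(x) = 0}. Here v_5(380) = v_5(num) − v_5(den) = 1; compare against these criteria.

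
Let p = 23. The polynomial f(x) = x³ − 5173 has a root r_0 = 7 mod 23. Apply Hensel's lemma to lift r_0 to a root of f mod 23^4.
r_3 = 125564 (mod 279841)

Hensel: r_{i+1} = r_i − f(r_i)/f′(r_i) mod 23^{i+2}, where f′(x) = 3x². Iterate:
  r_0 = 7 (mod 23)
  r_1 = 191 (mod 529)
  r_2 = 3894 (mod 12167)
  r_3 = 125564 (mod 279841)
Final: r = 125564 with f(r) ≡ 0 mod 23^4.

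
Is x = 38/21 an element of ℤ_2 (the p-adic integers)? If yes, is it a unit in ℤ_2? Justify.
x ∈ ℤ_2 but not a unit; v_2(x) = 1 > 0

ℤ_2 = {x ∈ ℚ_2 : v_2(x) ≥ 0} and ℤ_2^× = {x ∈ ℤ_2 : v_2(x) = 0}. Here v_2(38/21) = v_2(num) − v_2(den) = 1; compare against these criteria.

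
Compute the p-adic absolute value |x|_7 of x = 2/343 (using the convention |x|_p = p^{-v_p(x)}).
|2/343|_7 = 343

Step 1 — compute v_7(x) by factoring powers of 7 out of the numerator and denominator: v_7(2/343) = -3. Step 2 — apply |x|_p = p^{-v_p(x)} = 7^{3} = 343.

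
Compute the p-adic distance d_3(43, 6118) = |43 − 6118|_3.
d_3(43, 6118) = 1/243

Step 1 — x − y = 43 − 6118 = -6075. Step 2 — v_3(-6075) = 5 (factor: -6075 = −(3^5 · 25); the sign does not affect v_p). Step 3 — |x − y|_3 = 3^{-5} = 1/243.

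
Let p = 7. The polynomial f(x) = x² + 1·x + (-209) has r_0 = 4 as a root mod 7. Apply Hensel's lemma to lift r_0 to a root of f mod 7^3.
r_2 = 319 (mod 343)

Hensel: r_{i+1} = r_i − f(r_i)·(f′(r_i))^{-1} mod 7^{i+2}, f′(x) = 2x + 1. Iterate:
  r_0 = 4 (mod 7)
  r_1 = 25 (mod 49)
  r_2 = 319 (mod 343)
Final: r = 319 satisfies f(r) ≡ 0 mod 7^3.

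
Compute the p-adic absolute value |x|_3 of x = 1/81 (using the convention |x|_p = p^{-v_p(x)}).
|1/81|_3 = 81

Step 1 — compute v_3(x) by factoring powers of 3 out of the numerator and denominator: v_3(1/81) = -4. Step 2 — apply |x|_p = p^{-v_p(x)} = 3^{4} = 81.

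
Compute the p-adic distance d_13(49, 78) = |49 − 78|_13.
d_13(49, 78) = 1

Step 1 — x − y = 49 − 78 = -29. Step 2 — v_13(-29) = 0 (factor: -29 = −(13^0 · 29); the sign does not affect v_p). Step 3 — |x − y|_13 = 13^{0} = 1.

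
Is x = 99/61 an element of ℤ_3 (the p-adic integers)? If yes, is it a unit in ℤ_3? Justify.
x ∈ ℤ_3 but not a unit; v_3(x) = 2 > 0

ℤ_3 = {x ∈ ℚ_3 : v_3(x) ≥ 0} and ℤ_3^× = {x ∈ ℤ_3 : v_3(x) = 0}. Here v_3(99/61) = v_3(num) − v_3(den) = 2; compare against these criteria.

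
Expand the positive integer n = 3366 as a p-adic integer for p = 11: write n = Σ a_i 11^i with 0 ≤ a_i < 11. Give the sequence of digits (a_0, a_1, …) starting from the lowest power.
(a_0, a_1, …) = (0, 9, 5, 2)

Repeated division by 11 gives the digits low-to-high: 3366 = 9·11^1 + 5·11^2 + 2·11^3. Digit sequence: (0, 9, 5, 2).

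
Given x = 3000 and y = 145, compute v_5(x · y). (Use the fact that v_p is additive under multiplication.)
v_5(435000) = 4

v_p(x) = 3 (factor: 3000 = 5^3 · 24); v_p(y) = 1 (factor: 145 = 5^1 · 29). Additivity: v_p(xy) = v_p(x) + v_p(y) = 3 + 1 = 4. (Direct check: xy = 435000 = 5^4 · (696).)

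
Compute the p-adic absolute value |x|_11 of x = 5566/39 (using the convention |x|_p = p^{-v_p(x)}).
|5566/39|_11 = 1/121

Step 1 — compute v_11(x) by factoring powers of 11 out of the numerator and denominator: v_11(5566/39) = 2. Step 2 — apply |x|_p = p^{-v_p(x)} = 11^{-2} = 1/121.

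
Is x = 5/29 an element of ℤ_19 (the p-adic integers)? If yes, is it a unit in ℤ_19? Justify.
x ∈ ℤ_19^× (unit); v_19(x) = 0

ℤ_19 = {x ∈ ℚ_19 : v_19(x) ≥ 0} and ℤ_19^× = {x ∈ ℤ_19 : v_19(x) = 0}. Here v_19(5/29) = v_19(num) − v_19(den) = 0; compare against these criteria.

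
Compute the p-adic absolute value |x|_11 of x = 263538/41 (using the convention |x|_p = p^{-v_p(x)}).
|263538/41|_11 = 1/14641

Step 1 — compute v_11(x) by factoring powers of 11 out of the numerator and denominator: v_11(263538/41) = 4. Step 2 — apply |x|_p = p^{-v_p(x)} = 11^{-4} = 1/14641.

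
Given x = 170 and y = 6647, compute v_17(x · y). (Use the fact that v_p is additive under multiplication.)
v_17(1129990) = 3

v_p(x) = 1 (factor: 170 = 17^1 · 10); v_p(y) = 2 (factor: 6647 = 17^2 · 23). Additivity: v_p(xy) = v_p(x) + v_p(y) = 1 + 2 = 3. (Direct check: xy = 1129990 = 17^3 · (230).)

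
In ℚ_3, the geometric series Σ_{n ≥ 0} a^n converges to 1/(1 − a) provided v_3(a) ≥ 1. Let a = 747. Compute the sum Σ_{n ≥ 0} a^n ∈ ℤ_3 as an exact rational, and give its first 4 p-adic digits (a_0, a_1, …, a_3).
Σ a^n = 1/(1 − a) = -1/746;  first 4 digits = (1, 0, 2, 0)

v_3(a) = 2 ≥ 1, so the series converges in ℤ_3 to 1/(1 − a) = 1/(1 − 747) = -1/746. Expand this rational in ℤ_3: compute digits iteratively via d_i = x_i mod 3, x_{i+1} = (x_i − d_i)/3. The first 4 digits are (1, 0, 2, 0).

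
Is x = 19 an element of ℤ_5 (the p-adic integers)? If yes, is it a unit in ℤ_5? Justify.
x ∈ ℤ_5^× (unit); v_5(x) = 0

ℤ_5 = {x ∈ ℚ_5 : v_5(x) ≥ 0} and ℤ_5^× = {x ∈ ℤ_5 : v_5(x) = 0}. Here v_5(19) = v_5(num) − v_5(den) = 0; compare against these criteria.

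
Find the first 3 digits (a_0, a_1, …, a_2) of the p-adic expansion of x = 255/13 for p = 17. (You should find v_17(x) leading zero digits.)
(a_0, …, a_2) = (0, 9, 10)

v_17(255/13) = 1, so a_0 = ... = a_0 = 0. Factor out: x = 17^1 · u with u = 15/13 a unit in ℤ_17. Expand u iteratively via a_{v+i} = u_i mod 17, u_{i+1} = (u_i − a_{v+i})/17:
  u_0 = 15/13;  a_1 = 9;  u_1 = (u_0 − 9)/17 = -6/13
  u_1 = -6/13;  a_2 = 10;  u_2 = (u_1 − 10)/17 = -8/13
Digits: (0, 9, 10).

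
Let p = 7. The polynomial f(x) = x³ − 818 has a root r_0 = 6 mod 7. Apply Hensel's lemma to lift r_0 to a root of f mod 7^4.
r_3 = 1742 (mod 2401)

Hensel: r_{i+1} = r_i − f(r_i)/f′(r_i) mod 7^{i+2}, where f′(x) = 3x². Iterate:
  r_0 = 6 (mod 7)
  r_1 = 27 (mod 49)
  r_2 = 27 (mod 343)
  r_3 = 1742 (mod 2401)
Final: r = 1742 with f(r) ≡ 0 mod 7^4.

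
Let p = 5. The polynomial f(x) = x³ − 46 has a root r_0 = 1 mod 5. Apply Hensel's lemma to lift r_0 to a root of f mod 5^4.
r_3 = 416 (mod 625)

Hensel: r_{i+1} = r_i − f(r_i)/f′(r_i) mod 5^{i+2}, where f′(x) = 3x². Iterate:
  r_0 = 1 (mod 5)
  r_1 = 16 (mod 25)
  r_2 = 41 (mod 125)
  r_3 = 416 (mod 625)
Final: r = 416 with f(r) ≡ 0 mod 5^4.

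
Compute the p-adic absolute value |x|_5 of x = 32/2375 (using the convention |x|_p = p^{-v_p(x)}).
|32/2375|_5 = 125

Step 1 — compute v_5(x) by factoring powers of 5 out of the numerator and denominator: v_5(32/2375) = -3. Step 2 — apply |x|_p = p^{-v_p(x)} = 5^{3} = 125.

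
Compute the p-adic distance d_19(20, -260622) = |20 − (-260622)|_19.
d_19(20, -260622) = 1/130321

Step 1 — x − y = 20 − (-260622) = 260642. Step 2 — v_19(260642) = 4 (factor: 260642 = (19^4 · 2); the sign does not affect v_p). Step 3 — |x − y|_19 = 19^{-4} = 1/130321.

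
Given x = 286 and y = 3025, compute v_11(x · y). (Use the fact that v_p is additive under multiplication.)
v_11(865150) = 3

v_p(x) = 1 (factor: 286 = 11^1 · 26); v_p(y) = 2 (factor: 3025 = 11^2 · 25). Additivity: v_p(xy) = v_p(x) + v_p(y) = 1 + 2 = 3. (Direct check: xy = 865150 = 11^3 · (650).)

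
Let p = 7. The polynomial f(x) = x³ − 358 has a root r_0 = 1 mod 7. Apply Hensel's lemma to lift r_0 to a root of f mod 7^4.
r_3 = 1394 (mod 2401)

Hensel: r_{i+1} = r_i − f(r_i)/f′(r_i) mod 7^{i+2}, where f′(x) = 3x². Iterate:
  r_0 = 1 (mod 7)
  r_1 = 22 (mod 49)
  r_2 = 22 (mod 343)
  r_3 = 1394 (mod 2401)
Final: r = 1394 with f(r) ≡ 0 mod 7^4.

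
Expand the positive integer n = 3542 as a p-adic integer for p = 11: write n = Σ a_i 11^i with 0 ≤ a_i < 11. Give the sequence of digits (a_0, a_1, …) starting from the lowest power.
(a_0, a_1, …) = (0, 3, 7, 2)

Repeated division by 11 gives the digits low-to-high: 3542 = 3·11^1 + 7·11^2 + 2·11^3. Digit sequence: (0, 3, 7, 2).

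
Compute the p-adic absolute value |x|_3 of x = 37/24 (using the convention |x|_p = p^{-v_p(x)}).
|37/24|_3 = 3

Step 1 — compute v_3(x) by factoring powers of 3 out of the numerator and denominator: v_3(37/24) = -1. Step 2 — apply |x|_p = p^{-v_p(x)} = 3^{1} = 3.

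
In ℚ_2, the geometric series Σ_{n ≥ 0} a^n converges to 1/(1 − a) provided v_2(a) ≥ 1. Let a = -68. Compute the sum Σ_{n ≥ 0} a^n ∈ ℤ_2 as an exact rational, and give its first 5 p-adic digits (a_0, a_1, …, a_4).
Σ a^n = 1/(1 − a) = 1/69;  first 5 digits = (1, 0, 1, 1, 0)

v_2(a) = 2 ≥ 1, so the series converges in ℤ_2 to 1/(1 − a) = 1/(1 − (-68)) = 1/69. Expand this rational in ℤ_2: compute digits iteratively via d_i = x_i mod 2, x_{i+1} = (x_i − d_i)/2. The first 5 digits are (1, 0, 1, 1, 0).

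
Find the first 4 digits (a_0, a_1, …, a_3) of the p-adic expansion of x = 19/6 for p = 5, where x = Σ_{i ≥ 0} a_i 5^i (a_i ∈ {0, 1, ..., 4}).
(a_0, …, a_3) = (4, 4, 0, 4)

v_5(19/6) = 0 (numerator and denominator both coprime to 5), so x ∈ ℤ_5^×. Compute digits iteratively via a_i = x_i mod 5, x_{i+1} = (x_i − a_i)/5, with x_0 = x:
  x_0 = 19/6;  a_0 = 4;  x_1 = (x_0 − 4)/5 = -1/6
  x_1 = -1/6;  a_1 = 4;  x_2 = (x_1 − 4)/5 = -5/6
  x_2 = -5/6;  a_2 = 0;  x_3 = (x_2 − 0)/5 = -1/6
  x_3 = -1/6;  a_3 = 4;  x_4 = (x_3 − 4)/5 = -5/6
Digits: (4, 4, 0, 4).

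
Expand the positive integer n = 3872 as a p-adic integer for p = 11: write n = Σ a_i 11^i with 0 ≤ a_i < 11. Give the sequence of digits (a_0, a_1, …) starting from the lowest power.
(a_0, a_1, …) = (0, 0, 10, 2)

Repeated division by 11 gives the digits low-to-high: 3872 = 10·11^2 + 2·11^3. Digit sequence: (0, 0, 10, 2).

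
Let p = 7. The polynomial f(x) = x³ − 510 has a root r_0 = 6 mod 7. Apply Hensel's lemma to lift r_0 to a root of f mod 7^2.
r_1 = 6 (mod 49)

Hensel: r_{i+1} = r_i − f(r_i)/f′(r_i) mod 7^{i+2}, where f′(x) = 3x². Iterate:
  r_0 = 6 (mod 7)
  r_1 = 6 (mod 49)
Final: r = 6 with f(r) ≡ 0 mod 7^2.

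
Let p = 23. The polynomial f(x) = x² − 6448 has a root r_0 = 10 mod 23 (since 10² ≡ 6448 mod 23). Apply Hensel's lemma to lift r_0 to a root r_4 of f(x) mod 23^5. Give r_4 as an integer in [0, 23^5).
r_4 = 4925529 (mod 6436343)

Hensel's recurrence: r_{i+1} = r_i − f(r_i)·(f′(r_i))^{-1} mod 23^{i+2}, with f′(x) = 2x. Iterate:
  r_0 = 10 (mod 23)
  r_1 = 10 (mod 529)
  r_2 = 10061 (mod 12167)
  r_3 = 168232 (mod 279841)
  r_4 = 4925529 (mod 6436343)
Final: r_4 = 4925529, and one checks f(r_4) ≡ 0 mod 23^5.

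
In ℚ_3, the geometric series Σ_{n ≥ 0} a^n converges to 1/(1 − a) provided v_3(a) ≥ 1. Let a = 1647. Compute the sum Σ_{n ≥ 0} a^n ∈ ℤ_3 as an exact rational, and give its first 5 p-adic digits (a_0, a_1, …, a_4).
Σ a^n = 1/(1 − a) = -1/1646;  first 5 digits = (1, 0, 0, 1, 2)

v_3(a) = 3 ≥ 1, so the series converges in ℤ_3 to 1/(1 − a) = 1/(1 − 1647) = -1/1646. Expand this rational in ℤ_3: compute digits iteratively via d_i = x_i mod 3, x_{i+1} = (x_i − d_i)/3. The first 5 digits are (1, 0, 0, 1, 2).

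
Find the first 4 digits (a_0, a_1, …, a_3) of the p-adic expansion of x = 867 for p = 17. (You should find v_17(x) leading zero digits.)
(a_0, …, a_3) = (0, 0, 3, 0)

v_17(867) = 2, so a_0 = ... = a_1 = 0. Factor out: x = 17^2 · u with u = 3 a unit in ℤ_17. Expand u iteratively via a_{v+i} = u_i mod 17, u_{i+1} = (u_i − a_{v+i})/17:
  u_0 = 3;  a_2 = 3;  u_1 = (u_0 − 3)/17 = 0
  u_1 = 0;  a_3 = 0;  u_2 = (u_1 − 0)/17 = 0
Digits: (0, 0, 3, 0).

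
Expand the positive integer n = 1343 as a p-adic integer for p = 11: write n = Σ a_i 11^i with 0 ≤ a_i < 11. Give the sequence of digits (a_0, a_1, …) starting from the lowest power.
(a_0, a_1, …) = (1, 1, 0, 1)

Repeated division by 11 gives the digits low-to-high: 1343 = 1 + 1·11^1 + 1·11^3. Digit sequence: (1, 1, 0, 1).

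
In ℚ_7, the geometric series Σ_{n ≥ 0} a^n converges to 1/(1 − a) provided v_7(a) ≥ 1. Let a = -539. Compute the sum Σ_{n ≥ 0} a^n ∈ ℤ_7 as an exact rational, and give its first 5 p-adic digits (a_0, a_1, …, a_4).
Σ a^n = 1/(1 − a) = 1/540;  first 5 digits = (1, 0, 3, 5, 1)

v_7(a) = 2 ≥ 1, so the series converges in ℤ_7 to 1/(1 − a) = 1/(1 − (-539)) = 1/540. Expand this rational in ℤ_7: compute digits iteratively via d_i = x_i mod 7, x_{i+1} = (x_i − d_i)/7. The first 5 digits are (1, 0, 3, 5, 1).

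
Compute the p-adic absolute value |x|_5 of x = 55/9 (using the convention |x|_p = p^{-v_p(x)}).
|55/9|_5 = 1/5

Step 1 — compute v_5(x) by factoring powers of 5 out of the numerator and denominator: v_5(55/9) = 1. Step 2 — apply |x|_p = p^{-v_p(x)} = 5^{-1} = 1/5.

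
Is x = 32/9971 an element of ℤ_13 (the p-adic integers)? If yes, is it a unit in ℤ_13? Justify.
x ∉ ℤ_13 (v_13(x) = -2 < 0)

ℤ_13 = {x ∈ ℚ_13 : v_13(x) ≥ 0} and ℤ_13^× = {x ∈ ℤ_13 : v_13(x) = 0}. Here v_13(32/9971) = v_13(num) − v_13(den) = -2; compare against these criteria.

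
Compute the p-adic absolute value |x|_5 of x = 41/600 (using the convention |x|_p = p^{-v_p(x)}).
|41/600|_5 = 25

Step 1 — compute v_5(x) by factoring powers of 5 out of the numerator and denominator: v_5(41/600) = -2. Step 2 — apply |x|_p = p^{-v_p(x)} = 5^{2} = 25.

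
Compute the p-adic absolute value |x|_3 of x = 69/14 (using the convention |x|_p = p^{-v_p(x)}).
|69/14|_3 = 1/3

Step 1 — compute v_3(x) by factoring powers of 3 out of the numerator and denominator: v_3(69/14) = 1. Step 2 — apply |x|_p = p^{-v_p(x)} = 3^{-1} = 1/3.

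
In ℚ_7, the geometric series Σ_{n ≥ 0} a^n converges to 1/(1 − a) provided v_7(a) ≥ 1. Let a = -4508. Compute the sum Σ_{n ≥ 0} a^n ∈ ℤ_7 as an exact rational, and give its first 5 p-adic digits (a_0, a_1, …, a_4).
Σ a^n = 1/(1 − a) = 1/4509;  first 5 digits = (1, 0, 6, 0, 6)

v_7(a) = 2 ≥ 1, so the series converges in ℤ_7 to 1/(1 − a) = 1/(1 − (-4508)) = 1/4509. Expand this rational in ℤ_7: compute digits iteratively via d_i = x_i mod 7, x_{i+1} = (x_i − d_i)/7. The first 5 digits are (1, 0, 6, 0, 6).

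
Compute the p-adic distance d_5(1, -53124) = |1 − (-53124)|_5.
d_5(1, -53124) = 1/3125

Step 1 — x − y = 1 − (-53124) = 53125. Step 2 — v_5(53125) = 5 (factor: 53125 = (5^5 · 17); the sign does not affect v_p). Step 3 — |x − y|_5 = 5^{-5} = 1/3125.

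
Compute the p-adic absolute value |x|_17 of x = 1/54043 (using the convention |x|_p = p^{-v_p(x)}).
|1/54043|_17 = 4913

Step 1 — compute v_17(x) by factoring powers of 17 out of the numerator and denominator: v_17(1/54043) = -3. Step 2 — apply |x|_p = p^{-v_p(x)} = 17^{3} = 4913.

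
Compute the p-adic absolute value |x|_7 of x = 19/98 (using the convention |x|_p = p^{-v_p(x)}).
|19/98|_7 = 49

Step 1 — compute v_7(x) by factoring powers of 7 out of the numerator and denominator: v_7(19/98) = -2. Step 2 — apply |x|_p = p^{-v_p(x)} = 7^{2} = 49.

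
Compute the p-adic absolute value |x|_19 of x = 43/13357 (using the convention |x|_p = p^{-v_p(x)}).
|43/13357|_19 = 361

Step 1 — compute v_19(x) by factoring powers of 19 out of the numerator and denominator: v_19(43/13357) = -2. Step 2 — apply |x|_p = p^{-v_p(x)} = 19^{2} = 361.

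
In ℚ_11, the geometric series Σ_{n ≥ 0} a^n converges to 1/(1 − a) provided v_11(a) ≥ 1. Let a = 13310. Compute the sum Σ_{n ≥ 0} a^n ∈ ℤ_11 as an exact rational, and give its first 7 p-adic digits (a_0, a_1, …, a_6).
Σ a^n = 1/(1 − a) = -1/13309;  first 7 digits = (1, 0, 0, 10, 0, 0, 1)

v_11(a) = 3 ≥ 1, so the series converges in ℤ_11 to 1/(1 − a) = 1/(1 − 13310) = -1/13309. Expand this rational in ℤ_11: compute digits iteratively via d_i = x_i mod 11, x_{i+1} = (x_i − d_i)/11. The first 7 digits are (1, 0, 0, 10, 0, 0, 1).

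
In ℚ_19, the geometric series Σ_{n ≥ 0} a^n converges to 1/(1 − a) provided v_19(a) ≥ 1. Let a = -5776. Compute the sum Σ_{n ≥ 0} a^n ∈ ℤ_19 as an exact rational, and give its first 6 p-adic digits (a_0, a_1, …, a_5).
Σ a^n = 1/(1 − a) = 1/5777;  first 6 digits = (1, 0, 3, 18, 8, 13)

v_19(a) = 2 ≥ 1, so the series converges in ℤ_19 to 1/(1 − a) = 1/(1 − (-5776)) = 1/5777. Expand this rational in ℤ_19: compute digits iteratively via d_i = x_i mod 19, x_{i+1} = (x_i − d_i)/19. The first 6 digits are (1, 0, 3, 18, 8, 13).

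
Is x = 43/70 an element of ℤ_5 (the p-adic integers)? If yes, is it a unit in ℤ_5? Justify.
x ∉ ℤ_5 (v_5(x) = -1 < 0)

ℤ_5 = {x ∈ ℚ_5 : v_5(x) ≥ 0} and ℤ_5^× = {x ∈ ℤ_5 : v_5(x) = 0}. Here v_5(43/70) = v_5(num) − v_5(den) = -1; compare against these criteria.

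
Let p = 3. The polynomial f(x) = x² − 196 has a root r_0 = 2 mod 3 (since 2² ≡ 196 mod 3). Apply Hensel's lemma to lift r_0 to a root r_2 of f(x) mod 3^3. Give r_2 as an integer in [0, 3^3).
r_2 = 14 (mod 27)

Hensel's recurrence: r_{i+1} = r_i − f(r_i)·(f′(r_i))^{-1} mod 3^{i+2}, with f′(x) = 2x. Iterate:
  r_0 = 2 (mod 3)
  r_1 = 5 (mod 9)
  r_2 = 14 (mod 27)
Final: r_2 = 14, and one checks f(r_2) ≡ 0 mod 3^3.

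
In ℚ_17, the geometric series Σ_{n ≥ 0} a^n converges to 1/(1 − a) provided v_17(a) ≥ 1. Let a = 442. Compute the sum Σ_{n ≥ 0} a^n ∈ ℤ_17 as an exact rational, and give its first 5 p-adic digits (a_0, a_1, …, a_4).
Σ a^n = 1/(1 − a) = -1/441;  first 5 digits = (1, 9, 14, 3, 15)

v_17(a) = 1 ≥ 1, so the series converges in ℤ_17 to 1/(1 − a) = 1/(1 − 442) = -1/441. Expand this rational in ℤ_17: compute digits iteratively via d_i = x_i mod 17, x_{i+1} = (x_i − d_i)/17. The first 5 digits are (1, 9, 14, 3, 15).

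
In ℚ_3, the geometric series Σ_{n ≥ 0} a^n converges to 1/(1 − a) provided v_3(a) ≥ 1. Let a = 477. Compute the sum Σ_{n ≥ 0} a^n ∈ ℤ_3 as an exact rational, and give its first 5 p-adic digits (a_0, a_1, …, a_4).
Σ a^n = 1/(1 − a) = -1/476;  first 5 digits = (1, 0, 2, 2, 0)

v_3(a) = 2 ≥ 1, so the series converges in ℤ_3 to 1/(1 − a) = 1/(1 − 477) = -1/476. Expand this rational in ℤ_3: compute digits iteratively via d_i = x_i mod 3, x_{i+1} = (x_i − d_i)/3. The first 5 digits are (1, 0, 2, 2, 0).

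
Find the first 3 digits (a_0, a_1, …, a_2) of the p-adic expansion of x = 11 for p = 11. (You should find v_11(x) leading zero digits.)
(a_0, …, a_2) = (0, 1, 0)

v_11(11) = 1, so a_0 = ... = a_0 = 0. Factor out: x = 11^1 · u with u = 1 a unit in ℤ_11. Expand u iteratively via a_{v+i} = u_i mod 11, u_{i+1} = (u_i − a_{v+i})/11:
  u_0 = 1;  a_1 = 1;  u_1 = (u_0 − 1)/11 = 0
  u_1 = 0;  a_2 = 0;  u_2 = (u_1 − 0)/11 = 0
Digits: (0, 1, 0).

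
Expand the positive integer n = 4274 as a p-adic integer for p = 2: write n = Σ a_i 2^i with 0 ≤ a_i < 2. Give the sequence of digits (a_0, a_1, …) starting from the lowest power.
(a_0, a_1, …) = (0, 1, 0, 0, 1, 1, 0, 1, 0, 0, 0, 0, 1)

Repeated division by 2 gives the digits low-to-high: 4274 = 1·2^1 + 1·2^4 + 1·2^5 + 1·2^7 + 1·2^12. Digit sequence: (0, 1, 0, 0, 1, 1, 0, 1, 0, 0, 0, 0, 1).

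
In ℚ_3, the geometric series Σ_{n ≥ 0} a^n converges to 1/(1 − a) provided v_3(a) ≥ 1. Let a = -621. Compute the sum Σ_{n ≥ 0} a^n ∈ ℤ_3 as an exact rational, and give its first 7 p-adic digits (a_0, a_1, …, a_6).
Σ a^n = 1/(1 − a) = 1/622;  first 7 digits = (1, 0, 0, 1, 1, 0, 0)

v_3(a) = 3 ≥ 1, so the series converges in ℤ_3 to 1/(1 − a) = 1/(1 − (-621)) = 1/622. Expand this rational in ℤ_3: compute digits iteratively via d_i = x_i mod 3, x_{i+1} = (x_i − d_i)/3. The first 7 digits are (1, 0, 0, 1, 1, 0, 0).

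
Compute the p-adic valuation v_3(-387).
v_3(-387) = 2

v_3(n) is the largest exponent k such that 3^k divides n. Factor out: -387 = -3^2 · 43. (Sign doesn't affect v_p.) So v_3(-387) = 2.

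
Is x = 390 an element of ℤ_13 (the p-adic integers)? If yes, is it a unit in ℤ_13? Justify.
x ∈ ℤ_13 but not a unit; v_13(x) = 1 > 0

ℤ_13 = {x ∈ ℚ_13 : v_13(x) ≥ 0} and ℤ_13^× = {x ∈ ℤ_13 : v_13(x) = 0}. Here v_13(390) = v_13(num) − v_13(den) = 1; compare against these criteria.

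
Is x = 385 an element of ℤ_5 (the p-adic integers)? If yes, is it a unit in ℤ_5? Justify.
x ∈ ℤ_5 but not a unit; v_5(x) = 1 > 0

ℤ_5 = {x ∈ ℚ_5 : v_5(x) ≥ 0} and ℤ_5^× = {x ∈ ℤ_5 : v_5(x) = 0}. Here v_5(385) = v_5(num) − v_5(den) = 1; compare against these criteria.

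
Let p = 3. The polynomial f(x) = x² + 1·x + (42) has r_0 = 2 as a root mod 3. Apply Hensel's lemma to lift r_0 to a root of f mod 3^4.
r_3 = 50 (mod 81)

Hensel: r_{i+1} = r_i − f(r_i)·(f′(r_i))^{-1} mod 3^{i+2}, f′(x) = 2x + 1. Iterate:
  r_0 = 2 (mod 3)
  r_1 = 5 (mod 9)
  r_2 = 23 (mod 27)
  r_3 = 50 (mod 81)
Final: r = 50 satisfies f(r) ≡ 0 mod 3^4.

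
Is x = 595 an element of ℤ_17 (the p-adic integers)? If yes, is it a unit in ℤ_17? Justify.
x ∈ ℤ_17 but not a unit; v_17(x) = 1 > 0

ℤ_17 = {x ∈ ℚ_17 : v_17(x) ≥ 0} and ℤ_17^× = {x ∈ ℤ_17 : v_17(x) = 0}. Here v_17(595) = v_17(num) − v_17(den) = 1; compare against these criteria.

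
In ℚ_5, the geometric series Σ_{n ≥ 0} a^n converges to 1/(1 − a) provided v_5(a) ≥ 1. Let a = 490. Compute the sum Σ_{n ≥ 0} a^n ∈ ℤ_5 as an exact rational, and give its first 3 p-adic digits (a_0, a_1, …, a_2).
Σ a^n = 1/(1 − a) = -1/489;  first 3 digits = (1, 3, 3)

v_5(a) = 1 ≥ 1, so the series converges in ℤ_5 to 1/(1 − a) = 1/(1 − 490) = -1/489. Expand this rational in ℤ_5: compute digits iteratively via d_i = x_i mod 5, x_{i+1} = (x_i − d_i)/5. The first 3 digits are (1, 3, 3).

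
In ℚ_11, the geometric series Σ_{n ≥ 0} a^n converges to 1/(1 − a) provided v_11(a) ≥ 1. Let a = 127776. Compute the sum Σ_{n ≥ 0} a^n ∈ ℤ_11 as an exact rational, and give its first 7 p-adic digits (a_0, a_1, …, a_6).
Σ a^n = 1/(1 − a) = -1/127775;  first 7 digits = (1, 0, 0, 8, 8, 0, 9)

v_11(a) = 3 ≥ 1, so the series converges in ℤ_11 to 1/(1 − a) = 1/(1 − 127776) = -1/127775. Expand this rational in ℤ_11: compute digits iteratively via d_i = x_i mod 11, x_{i+1} = (x_i − d_i)/11. The first 7 digits are (1, 0, 0, 8, 8, 0, 9).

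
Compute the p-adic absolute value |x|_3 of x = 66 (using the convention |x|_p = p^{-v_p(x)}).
|66|_3 = 1/3

Step 1 — compute v_3(x) by factoring powers of 3 out of the numerator and denominator: v_3(66) = 1. Step 2 — apply |x|_p = p^{-v_p(x)} = 3^{-1} = 1/3.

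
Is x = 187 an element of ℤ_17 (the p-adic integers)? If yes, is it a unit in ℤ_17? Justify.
x ∈ ℤ_17 but not a unit; v_17(x) = 1 > 0

ℤ_17 = {x ∈ ℚ_17 : v_17(x) ≥ 0} and ℤ_17^× = {x ∈ ℤ_17 : v_17(x) = 0}. Here v_17(187) = v_17(num) − v_17(den) = 1; compare against these criteria.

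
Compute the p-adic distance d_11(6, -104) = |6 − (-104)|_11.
d_11(6, -104) = 1/11

Step 1 — x − y = 6 − (-104) = 110. Step 2 — v_11(110) = 1 (factor: 110 = (11^1 · 10); the sign does not affect v_p). Step 3 — |x − y|_11 = 11^{-1} = 1/11.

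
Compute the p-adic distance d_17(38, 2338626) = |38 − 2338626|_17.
d_17(38, 2338626) = 1/83521

Step 1 — x − y = 38 − 2338626 = -2338588. Step 2 — v_17(-2338588) = 4 (factor: -2338588 = −(17^4 · 28); the sign does not affect v_p). Step 3 — |x − y|_17 = 17^{-4} = 1/83521.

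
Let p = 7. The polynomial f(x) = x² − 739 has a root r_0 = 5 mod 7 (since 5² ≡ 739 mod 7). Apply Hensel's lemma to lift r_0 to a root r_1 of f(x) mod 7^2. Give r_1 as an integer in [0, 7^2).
r_1 = 47 (mod 49)

Hensel's recurrence: r_{i+1} = r_i − f(r_i)·(f′(r_i))^{-1} mod 7^{i+2}, with f′(x) = 2x. Iterate:
  r_0 = 5 (mod 7)
  r_1 = 47 (mod 49)
Final: r_1 = 47, and one checks f(r_1) ≡ 0 mod 7^2.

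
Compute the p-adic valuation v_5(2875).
v_5(2875) = 3

v_5(n) is the largest exponent k such that 5^k divides n. Factor out: 2875 = 5^3 · 23. (Sign doesn't affect v_p.) So v_5(2875) = 3.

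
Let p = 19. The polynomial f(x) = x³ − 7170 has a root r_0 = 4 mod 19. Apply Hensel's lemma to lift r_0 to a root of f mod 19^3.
r_2 = 2303 (mod 6859)

Hensel: r_{i+1} = r_i − f(r_i)/f′(r_i) mod 19^{i+2}, where f′(x) = 3x². Iterate:
  r_0 = 4 (mod 19)
  r_1 = 137 (mod 361)
  r_2 = 2303 (mod 6859)
Final: r = 2303 with f(r) ≡ 0 mod 19^3.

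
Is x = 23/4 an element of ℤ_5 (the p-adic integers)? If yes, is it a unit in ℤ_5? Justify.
x ∈ ℤ_5^× (unit); v_5(x) = 0

ℤ_5 = {x ∈ ℚ_5 : v_5(x) ≥ 0} and ℤ_5^× = {x ∈ ℤ_5 : v_5(x) = 0}. Here v_5(23/4) = v_5(num) − v_5(den) = 0; compare against these criteria.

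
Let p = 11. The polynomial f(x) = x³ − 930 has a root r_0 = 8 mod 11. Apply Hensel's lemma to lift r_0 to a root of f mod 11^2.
r_1 = 19 (mod 121)

Hensel: r_{i+1} = r_i − f(r_i)/f′(r_i) mod 11^{i+2}, where f′(x) = 3x². Iterate:
  r_0 = 8 (mod 11)
  r_1 = 19 (mod 121)
Final: r = 19 with f(r) ≡ 0 mod 11^2.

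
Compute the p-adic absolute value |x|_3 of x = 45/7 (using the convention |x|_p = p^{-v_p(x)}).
|45/7|_3 = 1/9

Step 1 — compute v_3(x) by factoring powers of 3 out of the numerator and denominator: v_3(45/7) = 2. Step 2 — apply |x|_p = p^{-v_p(x)} = 3^{-2} = 1/9.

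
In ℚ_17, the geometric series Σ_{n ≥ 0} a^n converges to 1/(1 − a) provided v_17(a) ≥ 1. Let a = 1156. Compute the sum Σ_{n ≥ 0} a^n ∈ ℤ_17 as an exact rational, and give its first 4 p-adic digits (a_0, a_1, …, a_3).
Σ a^n = 1/(1 − a) = -1/1155;  first 4 digits = (1, 0, 4, 0)

v_17(a) = 2 ≥ 1, so the series converges in ℤ_17 to 1/(1 − a) = 1/(1 − 1156) = -1/1155. Expand this rational in ℤ_17: compute digits iteratively via d_i = x_i mod 17, x_{i+1} = (x_i − d_i)/17. The first 4 digits are (1, 0, 4, 0).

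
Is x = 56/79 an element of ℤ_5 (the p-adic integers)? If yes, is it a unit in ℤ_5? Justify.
x ∈ ℤ_5^× (unit); v_5(x) = 0

ℤ_5 = {x ∈ ℚ_5 : v_5(x) ≥ 0} and ℤ_5^× = {x ∈ ℤ_5 : v_5(x) = 0}. Here v_5(56/79) = v_5(num) − v_5(den) = 0; compare against these criteria.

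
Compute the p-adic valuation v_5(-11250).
v_5(-11250) = 4

v_5(n) is the largest exponent k such that 5^k divides n. Factor out: -11250 = -5^4 · 18. (Sign doesn't affect v_p.) So v_5(-11250) = 4.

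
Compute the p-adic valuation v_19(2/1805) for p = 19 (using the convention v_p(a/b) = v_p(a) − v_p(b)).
v_19(2/1805) = -2

Factor powers of 19 from the numerator and denominator of the reduced fraction: 2 = 19^0 · 2 and 1805 = 19^2 · 5. Apply v_p(a/b) = v_p(a) − v_p(b): v_19(2/1805) = 0 − 2 = -2.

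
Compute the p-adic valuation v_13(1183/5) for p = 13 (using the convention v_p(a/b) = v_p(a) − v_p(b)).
v_13(1183/5) = 2

Factor powers of 13 from the numerator and denominator of the reduced fraction: 1183 = 13^2 · 7 and 5 = 13^0 · 5. Apply v_p(a/b) = v_p(a) − v_p(b): v_13(1183/5) = 2 − 0 = 2.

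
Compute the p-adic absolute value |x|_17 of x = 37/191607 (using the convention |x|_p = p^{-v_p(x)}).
|37/191607|_17 = 4913

Step 1 — compute v_17(x) by factoring powers of 17 out of the numerator and denominator: v_17(37/191607) = -3. Step 2 — apply |x|_p = p^{-v_p(x)} = 17^{3} = 4913.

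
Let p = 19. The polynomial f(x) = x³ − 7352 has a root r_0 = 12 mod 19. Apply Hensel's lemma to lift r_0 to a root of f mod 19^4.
r_3 = 87982 (mod 130321)

Hensel: r_{i+1} = r_i − f(r_i)/f′(r_i) mod 19^{i+2}, where f′(x) = 3x². Iterate:
  r_0 = 12 (mod 19)
  r_1 = 259 (mod 361)
  r_2 = 5674 (mod 6859)
  r_3 = 87982 (mod 130321)
Final: r = 87982 with f(r) ≡ 0 mod 19^4.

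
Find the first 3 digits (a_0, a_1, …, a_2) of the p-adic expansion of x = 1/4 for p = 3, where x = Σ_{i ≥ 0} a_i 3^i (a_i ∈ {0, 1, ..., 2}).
(a_0, …, a_2) = (1, 2, 0)

v_3(1/4) = 0 (numerator and denominator both coprime to 3), so x ∈ ℤ_3^×. Compute digits iteratively via a_i = x_i mod 3, x_{i+1} = (x_i − a_i)/3, with x_0 = x:
  x_0 = 1/4;  a_0 = 1;  x_1 = (x_0 − 1)/3 = -1/4
  x_1 = -1/4;  a_1 = 2;  x_2 = (x_1 − 2)/3 = -3/4
  x_2 = -3/4;  a_2 = 0;  x_3 = (x_2 − 0)/3 = -1/4
Digits: (1, 2, 0).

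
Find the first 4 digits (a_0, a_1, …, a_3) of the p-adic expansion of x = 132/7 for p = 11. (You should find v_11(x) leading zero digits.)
(a_0, …, a_3) = (0, 8, 1, 3)

v_11(132/7) = 1, so a_0 = ... = a_0 = 0. Factor out: x = 11^1 · u with u = 12/7 a unit in ℤ_11. Expand u iteratively via a_{v+i} = u_i mod 11, u_{i+1} = (u_i − a_{v+i})/11:
  u_0 = 12/7;  a_1 = 8;  u_1 = (u_0 − 8)/11 = -4/7
  u_1 = -4/7;  a_2 = 1;  u_2 = (u_1 − 1)/11 = -1/7
  u_2 = -1/7;  a_3 = 3;  u_3 = (u_2 − 3)/11 = -2/7
Digits: (0, 8, 1, 3).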